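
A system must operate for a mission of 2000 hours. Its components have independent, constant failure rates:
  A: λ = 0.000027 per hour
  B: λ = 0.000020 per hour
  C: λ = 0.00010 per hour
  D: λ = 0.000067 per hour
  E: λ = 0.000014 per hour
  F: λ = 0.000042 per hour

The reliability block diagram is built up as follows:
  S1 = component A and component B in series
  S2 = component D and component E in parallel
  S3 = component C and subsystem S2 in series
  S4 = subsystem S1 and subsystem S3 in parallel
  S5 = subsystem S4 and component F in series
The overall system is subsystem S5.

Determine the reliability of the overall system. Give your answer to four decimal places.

R(A) = exp(−0.000027 × 2000) = 0.947432
R(B) = exp(−0.000020 × 2000) = 0.960789
R(C) = exp(−0.00010 × 2000) = 0.818731
R(D) = exp(−0.000067 × 2000) = 0.874590
R(E) = exp(−0.000014 × 2000) = 0.972388
R(F) = exp(−0.000042 × 2000) = 0.919431
Series (A and B): 0.947432 × 0.960789 = 0.910282
Parallel (D and E): 1 − (1 − 0.874590)(1 − 0.972388) = 0.996537
Series (C and [0.996537]): 0.818731 × 0.996537 = 0.815896
Parallel ([0.910282] and [0.815896]): 1 − (1 − 0.910282)(1 − 0.815896) = 0.983483
Series ([0.983483] and F): 0.983483 × 0.919431 = 0.9042

0.9042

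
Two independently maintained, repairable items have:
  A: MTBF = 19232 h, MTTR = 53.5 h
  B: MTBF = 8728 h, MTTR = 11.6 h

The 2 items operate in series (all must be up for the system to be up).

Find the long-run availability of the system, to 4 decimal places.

0.9959

A(A) = MTBF/(MTBF+MTTR) = 19232/(19232+53.5) = 0.997226
A(B) = MTBF/(MTBF+MTTR) = 8728/(8728+11.6) = 0.998673
Series availability: 0.997226 × 0.998673 = 0.9959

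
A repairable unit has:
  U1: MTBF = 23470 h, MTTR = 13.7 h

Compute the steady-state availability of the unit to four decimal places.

0.9994

A(U1) = MTBF/(MTBF+MTTR) = 23470/(23470+13.7) = 0.9994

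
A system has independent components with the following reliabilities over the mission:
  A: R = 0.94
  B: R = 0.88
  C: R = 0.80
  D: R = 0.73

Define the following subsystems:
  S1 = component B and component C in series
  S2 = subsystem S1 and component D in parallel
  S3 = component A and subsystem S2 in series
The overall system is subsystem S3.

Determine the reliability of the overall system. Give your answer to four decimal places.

0.8649

Series (B and C): 0.880000 × 0.800000 = 0.704000
Parallel ([0.704000] and D): 1 − (1 − 0.704000)(1 − 0.730000) = 0.920080
Series (A and [0.920080]): 0.940000 × 0.920080 = 0.8649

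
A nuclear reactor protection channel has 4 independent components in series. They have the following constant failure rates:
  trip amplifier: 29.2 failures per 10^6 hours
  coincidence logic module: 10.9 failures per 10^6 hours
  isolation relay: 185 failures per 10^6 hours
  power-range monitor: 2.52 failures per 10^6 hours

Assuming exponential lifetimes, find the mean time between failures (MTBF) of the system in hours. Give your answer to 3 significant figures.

4390

Series of exponential components: λ_sys = Σ λ_i
λ_sys = 0.0000292 + 0.0000109 + 0.000185 + 0.00000252 = 2.2762e-04 /h
MTBF = 1 / λ_sys = 4390 h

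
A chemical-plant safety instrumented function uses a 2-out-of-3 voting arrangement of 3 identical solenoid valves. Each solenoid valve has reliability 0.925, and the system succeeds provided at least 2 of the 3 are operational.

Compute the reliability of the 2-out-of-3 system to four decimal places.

0.9840

R = Σ_{i=2}^{3} C(3,i) p^i (1−p)^{3−i} with p = 0.925
C(3,2)·0.925^2·0.075^1 = 0.192516
C(3,3)·0.925^3·0.075^0 = 0.791453
Sum = 0.9840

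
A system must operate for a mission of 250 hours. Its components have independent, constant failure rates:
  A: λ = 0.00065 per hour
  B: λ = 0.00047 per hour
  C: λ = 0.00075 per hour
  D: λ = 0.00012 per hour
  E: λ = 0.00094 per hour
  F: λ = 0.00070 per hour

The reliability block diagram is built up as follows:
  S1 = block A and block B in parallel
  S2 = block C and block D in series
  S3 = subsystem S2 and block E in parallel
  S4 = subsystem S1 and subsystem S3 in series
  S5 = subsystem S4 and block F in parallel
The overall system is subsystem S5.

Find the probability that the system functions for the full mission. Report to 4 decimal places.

0.9909

R(A) = exp(−0.00065 × 250) = 0.850016
R(B) = exp(−0.00047 × 250) = 0.889141
R(C) = exp(−0.00075 × 250) = 0.829029
R(D) = exp(−0.00012 × 250) = 0.970446
R(E) = exp(−0.00094 × 250) = 0.790571
R(F) = exp(−0.00070 × 250) = 0.839457
Parallel (A and B): 1 − (1 − 0.850016)(1 − 0.889141) = 0.983373
Series (C and D): 0.829029 × 0.970446 = 0.804528
Parallel ([0.804528] and E): 1 − (1 − 0.804528)(1 − 0.790571) = 0.959062
Series ([0.983373] and [0.959062]): 0.983373 × 0.959062 = 0.943116
Parallel ([0.943116] and F): 1 − (1 − 0.943116)(1 − 0.839457) = 0.9909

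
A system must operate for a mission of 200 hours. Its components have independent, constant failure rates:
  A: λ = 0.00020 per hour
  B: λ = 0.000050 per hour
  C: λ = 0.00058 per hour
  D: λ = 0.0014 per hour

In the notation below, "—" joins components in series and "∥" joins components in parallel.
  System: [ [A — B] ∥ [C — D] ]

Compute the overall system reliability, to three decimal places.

0.984

R(A) = exp(−0.00020 × 200) = 0.96079
R(B) = exp(−0.000050 × 200) = 0.99005
R(C) = exp(−0.00058 × 200) = 0.89048
R(D) = exp(−0.0014 × 200) = 0.75578
Series (A and B): 0.96079 × 0.99005 = 0.95123
Series (C and D): 0.89048 × 0.75578 = 0.67301
Parallel ([0.95123] and [0.67301]): 1 − (1 − 0.95123)(1 − 0.67301) = 0.984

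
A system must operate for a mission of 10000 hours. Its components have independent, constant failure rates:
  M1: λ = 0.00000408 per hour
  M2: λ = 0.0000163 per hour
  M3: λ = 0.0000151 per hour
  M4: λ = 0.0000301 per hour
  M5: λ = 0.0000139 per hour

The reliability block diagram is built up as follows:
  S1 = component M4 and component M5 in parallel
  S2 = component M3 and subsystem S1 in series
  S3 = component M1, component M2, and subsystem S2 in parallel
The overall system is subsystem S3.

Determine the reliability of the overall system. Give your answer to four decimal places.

0.9990

R(M1) = exp(−0.00000408 × 10000) = 0.960021
R(M2) = exp(−0.0000163 × 10000) = 0.849591
R(M3) = exp(−0.0000151 × 10000) = 0.859848
R(M4) = exp(−0.0000301 × 10000) = 0.740078
R(M5) = exp(−0.0000139 × 10000) = 0.870228
Parallel (M4 and M5): 1 − (1 − 0.740078)(1 − 0.870228) = 0.966269
Series (M3 and [0.966269]): 0.859848 × 0.966269 = 0.830844
Parallel (M1, M2, and [0.830844]): 1 − (1 − 0.960021)(1 − 0.849591)(1 − 0.830844) = 0.9990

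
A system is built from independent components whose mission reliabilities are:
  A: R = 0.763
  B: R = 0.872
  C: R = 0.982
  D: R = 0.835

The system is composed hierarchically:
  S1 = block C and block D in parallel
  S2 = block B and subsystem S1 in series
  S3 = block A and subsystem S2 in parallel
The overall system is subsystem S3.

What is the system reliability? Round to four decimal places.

Parallel (C and D): 1 − (1 − 0.982000)(1 − 0.835000) = 0.997030
Series (B and [0.997030]): 0.872000 × 0.997030 = 0.869410
Parallel (A and [0.869410]): 1 − (1 − 0.763000)(1 − 0.869410) = 0.9691

0.9691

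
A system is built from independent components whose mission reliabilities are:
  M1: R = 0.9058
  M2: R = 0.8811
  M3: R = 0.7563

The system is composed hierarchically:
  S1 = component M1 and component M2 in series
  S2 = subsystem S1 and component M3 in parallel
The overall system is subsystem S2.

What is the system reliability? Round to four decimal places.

0.9508

Series (M1 and M2): 0.905800 × 0.881100 = 0.798100
Parallel ([0.798100] and M3): 1 − (1 − 0.798100)(1 − 0.756300) = 0.9508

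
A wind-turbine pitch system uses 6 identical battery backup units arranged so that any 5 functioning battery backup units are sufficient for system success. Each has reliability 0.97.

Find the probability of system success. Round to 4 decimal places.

0.9875

R = Σ_{i=5}^{6} C(6,i) p^i (1−p)^{6−i} with p = 0.97
C(6,5)·0.97^5·0.03^1 = 0.154572
C(6,6)·0.97^6·0.03^0 = 0.832972
Sum = 0.9875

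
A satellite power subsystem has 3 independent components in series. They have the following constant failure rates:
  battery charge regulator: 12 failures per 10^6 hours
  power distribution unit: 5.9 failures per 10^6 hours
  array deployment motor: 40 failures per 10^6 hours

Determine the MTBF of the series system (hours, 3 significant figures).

17300

Series of exponential components: λ_sys = Σ λ_i
λ_sys = 0.000012 + 0.0000059 + 0.000040 = 5.7900e-05 /h
MTBF = 1 / λ_sys = 17300 h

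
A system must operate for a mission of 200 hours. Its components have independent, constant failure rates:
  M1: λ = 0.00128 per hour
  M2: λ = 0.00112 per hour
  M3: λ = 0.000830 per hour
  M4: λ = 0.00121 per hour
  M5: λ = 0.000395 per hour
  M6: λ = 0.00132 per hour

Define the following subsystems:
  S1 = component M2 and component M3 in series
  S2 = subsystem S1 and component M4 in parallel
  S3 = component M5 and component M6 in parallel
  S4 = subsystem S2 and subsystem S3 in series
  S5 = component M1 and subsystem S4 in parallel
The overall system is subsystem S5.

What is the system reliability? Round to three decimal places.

0.981

R(M1) = exp(−0.00128 × 200) = 0.77414
R(M2) = exp(−0.00112 × 200) = 0.79932
R(M3) = exp(−0.000830 × 200) = 0.84705
R(M4) = exp(−0.00121 × 200) = 0.78506
R(M5) = exp(−0.000395 × 200) = 0.92404
R(M6) = exp(−0.00132 × 200) = 0.76797
Series (M2 and M3): 0.79932 × 0.84705 = 0.67706
Parallel ([0.67706] and M4): 1 − (1 − 0.67706)(1 − 0.78506) = 0.93059
Parallel (M5 and M6): 1 − (1 − 0.92404)(1 − 0.76797) = 0.98238
Series ([0.93059] and [0.98238]): 0.93059 × 0.98238 = 0.91419
Parallel (M1 and [0.91419]): 1 − (1 − 0.77414)(1 − 0.91419) = 0.981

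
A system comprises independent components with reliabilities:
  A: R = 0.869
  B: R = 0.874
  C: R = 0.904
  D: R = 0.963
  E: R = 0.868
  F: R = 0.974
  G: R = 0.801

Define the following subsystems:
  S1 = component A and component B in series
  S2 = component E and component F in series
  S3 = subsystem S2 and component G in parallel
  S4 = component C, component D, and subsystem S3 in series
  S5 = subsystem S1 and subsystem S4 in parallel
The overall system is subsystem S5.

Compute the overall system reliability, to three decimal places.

0.962

Series (A and B): 0.86900 × 0.87400 = 0.75951
Series (E and F): 0.86800 × 0.97400 = 0.84543
Parallel ([0.84543] and G): 1 − (1 − 0.84543)(1 − 0.80100) = 0.96924
Series (C, D, and [0.96924]): 0.90400 × 0.96300 × 0.96924 = 0.84377
Parallel ([0.75951] and [0.84377]): 1 − (1 − 0.75951)(1 − 0.84377) = 0.962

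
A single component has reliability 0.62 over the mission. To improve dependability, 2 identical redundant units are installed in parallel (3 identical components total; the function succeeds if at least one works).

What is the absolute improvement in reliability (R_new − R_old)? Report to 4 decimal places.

0.3251

R_before = 0.62
R_after = 1 − (1 − 0.62)^3 = 0.9451
ΔR = 0.9451 − 0.62 = 0.3251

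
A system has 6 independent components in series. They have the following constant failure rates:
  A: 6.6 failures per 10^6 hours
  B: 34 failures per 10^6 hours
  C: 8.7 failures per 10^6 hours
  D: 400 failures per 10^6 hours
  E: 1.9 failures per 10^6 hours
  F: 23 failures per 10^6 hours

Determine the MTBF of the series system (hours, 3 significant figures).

2110

Series of exponential components: λ_sys = Σ λ_i
λ_sys = 0.0000066 + 0.000034 + 0.0000087 + 0.00040 + 0.0000019 + 0.000023 = 4.7420e-04 /h
MTBF = 1 / λ_sys = 2110 h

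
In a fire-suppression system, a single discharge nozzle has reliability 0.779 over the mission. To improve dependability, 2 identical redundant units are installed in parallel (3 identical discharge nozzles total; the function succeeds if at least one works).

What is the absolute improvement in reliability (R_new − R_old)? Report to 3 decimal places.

R_before = 0.779
R_after = 1 − (1 − 0.779)^3 = 0.989
ΔR = 0.989 − 0.779 = 0.210

0.210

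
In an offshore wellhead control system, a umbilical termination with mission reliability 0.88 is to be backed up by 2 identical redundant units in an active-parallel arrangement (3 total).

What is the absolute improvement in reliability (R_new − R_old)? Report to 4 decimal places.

R_before = 0.88
R_after = 1 − (1 − 0.88)^3 = 0.9983
ΔR = 0.9983 − 0.88 = 0.1183

0.1183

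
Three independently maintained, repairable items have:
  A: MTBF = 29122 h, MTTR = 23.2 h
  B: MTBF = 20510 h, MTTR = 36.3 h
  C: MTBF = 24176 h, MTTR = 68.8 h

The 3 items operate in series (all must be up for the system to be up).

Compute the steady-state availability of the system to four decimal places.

A(A) = MTBF/(MTBF+MTTR) = 29122/(29122+23.2) = 0.999204
A(B) = MTBF/(MTBF+MTTR) = 20510/(20510+36.3) = 0.998233
A(C) = MTBF/(MTBF+MTTR) = 24176/(24176+68.8) = 0.997162
Series availability: 0.999204 × 0.998233 × 0.997162 = 0.9946

0.9946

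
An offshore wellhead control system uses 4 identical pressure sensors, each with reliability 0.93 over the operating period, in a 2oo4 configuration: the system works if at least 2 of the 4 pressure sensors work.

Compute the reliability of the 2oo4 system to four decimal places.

R = Σ_{i=2}^{4} C(4,i) p^i (1−p)^{4−i} with p = 0.93
C(4,2)·0.93^2·0.07^2 = 0.025428
C(4,3)·0.93^3·0.07^1 = 0.225220
C(4,4)·0.93^4·0.07^0 = 0.748052
Sum = 0.9987

0.9987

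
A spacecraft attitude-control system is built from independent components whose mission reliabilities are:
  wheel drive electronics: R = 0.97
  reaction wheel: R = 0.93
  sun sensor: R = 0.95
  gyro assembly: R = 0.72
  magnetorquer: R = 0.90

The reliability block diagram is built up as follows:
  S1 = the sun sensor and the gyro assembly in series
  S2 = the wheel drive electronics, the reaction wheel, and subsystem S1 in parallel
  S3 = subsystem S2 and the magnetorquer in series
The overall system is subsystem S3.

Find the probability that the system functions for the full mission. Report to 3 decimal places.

0.899

Series (sun sensor and gyro assembly): 0.95000 × 0.72000 = 0.68400
Parallel (wheel drive electronics, reaction wheel, and [0.68400]): 1 − (1 − 0.97000)(1 − 0.93000)(1 − 0.68400) = 0.99934
Series ([0.99934] and magnetorquer): 0.99934 × 0.90000 = 0.899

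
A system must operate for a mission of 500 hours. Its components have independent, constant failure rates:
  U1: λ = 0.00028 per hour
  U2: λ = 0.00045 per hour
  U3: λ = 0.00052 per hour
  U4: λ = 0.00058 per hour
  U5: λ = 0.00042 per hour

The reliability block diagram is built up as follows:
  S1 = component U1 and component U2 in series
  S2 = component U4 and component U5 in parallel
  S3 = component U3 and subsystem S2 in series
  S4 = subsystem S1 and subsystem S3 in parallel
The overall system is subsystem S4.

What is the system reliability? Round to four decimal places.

R(U1) = exp(−0.00028 × 500) = 0.869358
R(U2) = exp(−0.00045 × 500) = 0.798516
R(U3) = exp(−0.00052 × 500) = 0.771052
R(U4) = exp(−0.00058 × 500) = 0.748264
R(U5) = exp(−0.00042 × 500) = 0.810584
Series (U1 and U2): 0.869358 × 0.798516 = 0.694196
Parallel (U4 and U5): 1 − (1 − 0.748264)(1 − 0.810584) = 0.952317
Series (U3 and [0.952317]): 0.771052 × 0.952317 = 0.734286
Parallel ([0.694196] and [0.734286]): 1 − (1 − 0.694196)(1 − 0.734286) = 0.9187

0.9187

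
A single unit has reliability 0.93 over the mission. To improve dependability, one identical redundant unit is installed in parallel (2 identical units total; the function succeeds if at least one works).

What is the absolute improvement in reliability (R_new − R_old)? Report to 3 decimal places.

0.065

R_before = 0.93
R_after = 1 − (1 − 0.93)^2 = 0.995
ΔR = 0.995 − 0.93 = 0.065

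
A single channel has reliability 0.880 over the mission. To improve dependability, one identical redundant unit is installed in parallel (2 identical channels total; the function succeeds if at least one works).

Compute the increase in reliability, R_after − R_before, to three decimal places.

0.106

R_before = 0.880
R_after = 1 − (1 − 0.880)^2 = 0.986
ΔR = 0.986 − 0.880 = 0.106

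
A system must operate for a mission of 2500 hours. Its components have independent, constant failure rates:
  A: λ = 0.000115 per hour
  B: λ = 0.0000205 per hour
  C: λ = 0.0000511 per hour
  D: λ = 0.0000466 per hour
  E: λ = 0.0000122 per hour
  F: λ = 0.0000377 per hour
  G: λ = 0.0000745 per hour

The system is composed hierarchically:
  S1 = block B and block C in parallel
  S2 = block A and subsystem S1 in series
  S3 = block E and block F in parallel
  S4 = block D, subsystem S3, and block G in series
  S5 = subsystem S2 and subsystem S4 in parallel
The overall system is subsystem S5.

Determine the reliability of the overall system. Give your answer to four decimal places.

R(A) = exp(−0.000115 × 2500) = 0.750137
R(B) = exp(−0.0000205 × 2500) = 0.950041
R(C) = exp(−0.0000511 × 2500) = 0.880073
R(D) = exp(−0.0000466 × 2500) = 0.890030
R(E) = exp(−0.0000122 × 2500) = 0.969960
R(F) = exp(−0.0000377 × 2500) = 0.910055
R(G) = exp(−0.0000745 × 2500) = 0.830066
Parallel (B and C): 1 − (1 − 0.950041)(1 − 0.880073) = 0.994009
Series (A and [0.994009]): 0.750137 × 0.994009 = 0.745643
Parallel (E and F): 1 − (1 − 0.969960)(1 − 0.910055) = 0.997298
Series (D, [0.997298], and G): 0.890030 × 0.997298 × 0.830066 = 0.736787
Parallel ([0.745643] and [0.736787]): 1 − (1 − 0.745643)(1 − 0.736787) = 0.9330

0.9330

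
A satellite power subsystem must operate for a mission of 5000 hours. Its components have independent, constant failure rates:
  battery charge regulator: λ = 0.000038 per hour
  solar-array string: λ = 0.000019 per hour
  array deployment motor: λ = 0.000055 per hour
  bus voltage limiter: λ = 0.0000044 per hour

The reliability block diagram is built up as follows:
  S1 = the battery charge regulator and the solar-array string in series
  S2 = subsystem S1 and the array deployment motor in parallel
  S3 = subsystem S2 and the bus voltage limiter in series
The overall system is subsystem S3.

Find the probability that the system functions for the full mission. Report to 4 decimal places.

0.9199

R(battery charge regulator) = exp(−0.000038 × 5000) = 0.826959
R(solar-array string) = exp(−0.000019 × 5000) = 0.909373
R(array deployment motor) = exp(−0.000055 × 5000) = 0.759572
R(bus voltage limiter) = exp(−0.0000044 × 5000) = 0.978240
Series (battery charge regulator and solar-array string): 0.826959 × 0.909373 = 0.752014
Parallel ([0.752014] and array deployment motor): 1 − (1 − 0.752014)(1 − 0.759572) = 0.940377
Series ([0.940377] and bus voltage limiter): 0.940377 × 0.978240 = 0.9199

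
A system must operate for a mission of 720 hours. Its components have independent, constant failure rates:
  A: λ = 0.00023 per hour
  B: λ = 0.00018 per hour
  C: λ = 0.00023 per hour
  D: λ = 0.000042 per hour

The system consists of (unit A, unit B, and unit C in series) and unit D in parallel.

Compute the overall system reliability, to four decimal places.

R(A) = exp(−0.00023 × 720) = 0.847385
R(B) = exp(−0.00018 × 720) = 0.878447
R(C) = exp(−0.00023 × 720) = 0.847385
R(D) = exp(−0.000042 × 720) = 0.970213
Series (A, B, and C): 0.847385 × 0.878447 × 0.847385 = 0.630779
Parallel ([0.630779] and D): 1 − (1 − 0.630779)(1 − 0.970213) = 0.9890

0.9890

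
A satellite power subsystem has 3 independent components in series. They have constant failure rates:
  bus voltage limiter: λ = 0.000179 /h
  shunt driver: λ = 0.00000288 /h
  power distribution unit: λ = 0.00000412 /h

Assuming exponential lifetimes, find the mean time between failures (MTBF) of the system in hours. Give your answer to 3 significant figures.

5380

Series of exponential components: λ_sys = Σ λ_i
λ_sys = 0.000179 + 0.00000288 + 0.00000412 = 1.8600e-04 /h
MTBF = 1 / λ_sys = 5380 h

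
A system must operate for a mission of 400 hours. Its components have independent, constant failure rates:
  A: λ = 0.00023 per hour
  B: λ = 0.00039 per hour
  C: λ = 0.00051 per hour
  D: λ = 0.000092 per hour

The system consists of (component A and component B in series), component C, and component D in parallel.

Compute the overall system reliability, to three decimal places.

0.999

R(A) = exp(−0.00023 × 400) = 0.91211
R(B) = exp(−0.00039 × 400) = 0.85556
R(C) = exp(−0.00051 × 400) = 0.81546
R(D) = exp(−0.000092 × 400) = 0.96387
Series (A and B): 0.91211 × 0.85556 = 0.78036
Parallel ([0.78036], C, and D): 1 − (1 − 0.78036)(1 − 0.81546)(1 − 0.96387) = 0.999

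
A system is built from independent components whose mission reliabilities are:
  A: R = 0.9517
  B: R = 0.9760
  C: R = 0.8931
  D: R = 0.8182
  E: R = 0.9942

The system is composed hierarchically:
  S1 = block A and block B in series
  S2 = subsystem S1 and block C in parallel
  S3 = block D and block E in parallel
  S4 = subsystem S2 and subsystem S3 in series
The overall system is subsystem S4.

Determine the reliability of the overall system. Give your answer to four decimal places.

Series (A and B): 0.951700 × 0.976000 = 0.928859
Parallel ([0.928859] and C): 1 − (1 − 0.928859)(1 − 0.893100) = 0.992395
Parallel (D and E): 1 − (1 − 0.818200)(1 − 0.994200) = 0.998946
Series ([0.992395] and [0.998946]): 0.992395 × 0.998946 = 0.9913

0.9913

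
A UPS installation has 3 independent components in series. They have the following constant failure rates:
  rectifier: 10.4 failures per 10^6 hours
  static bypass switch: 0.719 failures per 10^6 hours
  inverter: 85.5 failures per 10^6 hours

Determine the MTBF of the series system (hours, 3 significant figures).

10300

Series of exponential components: λ_sys = Σ λ_i
λ_sys = 0.0000104 + 0.000000719 + 0.0000855 = 9.6619e-05 /h
MTBF = 1 / λ_sys = 10300 h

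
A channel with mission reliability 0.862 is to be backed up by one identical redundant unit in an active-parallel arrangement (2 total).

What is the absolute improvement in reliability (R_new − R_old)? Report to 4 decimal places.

R_before = 0.862
R_after = 1 − (1 − 0.862)^2 = 0.9810
ΔR = 0.9810 − 0.862 = 0.1190

0.1190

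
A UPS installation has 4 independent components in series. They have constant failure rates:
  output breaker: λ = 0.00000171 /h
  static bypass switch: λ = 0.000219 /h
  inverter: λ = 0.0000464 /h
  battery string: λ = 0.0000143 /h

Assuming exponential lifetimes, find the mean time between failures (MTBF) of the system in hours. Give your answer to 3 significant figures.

3550

Series of exponential components: λ_sys = Σ λ_i
λ_sys = 0.00000171 + 0.000219 + 0.0000464 + 0.0000143 = 2.8141e-04 /h
MTBF = 1 / λ_sys = 3550 h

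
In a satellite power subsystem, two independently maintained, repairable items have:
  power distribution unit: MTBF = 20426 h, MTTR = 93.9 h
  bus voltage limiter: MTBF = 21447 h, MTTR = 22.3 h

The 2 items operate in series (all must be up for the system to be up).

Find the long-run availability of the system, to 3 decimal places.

0.994

A(power distribution unit) = MTBF/(MTBF+MTTR) = 20426/(20426+93.9) = 0.995424
A(bus voltage limiter) = MTBF/(MTBF+MTTR) = 21447/(21447+22.3) = 0.998961
Series availability: 0.995424 × 0.998961 = 0.994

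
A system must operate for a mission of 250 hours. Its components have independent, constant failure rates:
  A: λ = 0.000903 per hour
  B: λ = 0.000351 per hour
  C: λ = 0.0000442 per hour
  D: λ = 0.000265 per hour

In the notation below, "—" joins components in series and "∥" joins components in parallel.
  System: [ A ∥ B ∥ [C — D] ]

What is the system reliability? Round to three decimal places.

R(A) = exp(−0.000903 × 250) = 0.79792
R(B) = exp(−0.000351 × 250) = 0.91599
R(C) = exp(−0.0000442 × 250) = 0.98901
R(D) = exp(−0.000265 × 250) = 0.93590
Series (C and D): 0.98901 × 0.93590 = 0.92561
Parallel (A, B, and [0.92561]): 1 − (1 − 0.79792)(1 − 0.91599)(1 − 0.92561) = 0.999

0.999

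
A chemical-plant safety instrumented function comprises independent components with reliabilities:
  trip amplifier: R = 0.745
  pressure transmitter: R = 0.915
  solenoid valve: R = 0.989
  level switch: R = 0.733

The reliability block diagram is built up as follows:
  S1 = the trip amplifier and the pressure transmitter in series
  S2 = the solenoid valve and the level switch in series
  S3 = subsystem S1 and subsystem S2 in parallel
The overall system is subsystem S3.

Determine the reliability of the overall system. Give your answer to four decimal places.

Series (trip amplifier and pressure transmitter): 0.745000 × 0.915000 = 0.681675
Series (solenoid valve and level switch): 0.989000 × 0.733000 = 0.724937
Parallel ([0.681675] and [0.724937]): 1 − (1 − 0.681675)(1 − 0.724937) = 0.9124

0.9124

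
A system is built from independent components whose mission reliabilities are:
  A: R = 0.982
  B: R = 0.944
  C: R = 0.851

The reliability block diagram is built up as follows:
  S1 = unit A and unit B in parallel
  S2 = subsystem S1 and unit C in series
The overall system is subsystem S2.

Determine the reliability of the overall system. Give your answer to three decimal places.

Parallel (A and B): 1 − (1 − 0.98200)(1 − 0.94400) = 0.99899
Series ([0.99899] and C): 0.99899 × 0.85100 = 0.850

0.850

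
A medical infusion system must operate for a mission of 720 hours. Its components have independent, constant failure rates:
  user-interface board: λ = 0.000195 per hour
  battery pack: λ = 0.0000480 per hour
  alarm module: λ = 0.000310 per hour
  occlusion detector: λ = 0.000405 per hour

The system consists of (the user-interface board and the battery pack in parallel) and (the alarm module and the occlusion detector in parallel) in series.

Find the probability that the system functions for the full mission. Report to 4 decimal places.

R(user-interface board) = exp(−0.000195 × 720) = 0.869011
R(battery pack) = exp(−0.0000480 × 720) = 0.966030
R(alarm module) = exp(−0.000310 × 720) = 0.799955
R(occlusion detector) = exp(−0.000405 × 720) = 0.747067
Parallel (user-interface board and battery pack): 1 − (1 − 0.869011)(1 − 0.966030) = 0.995550
Parallel (alarm module and occlusion detector): 1 − (1 − 0.799955)(1 − 0.747067) = 0.949402
Series ([0.995550] and [0.949402]): 0.995550 × 0.949402 = 0.9452

0.9452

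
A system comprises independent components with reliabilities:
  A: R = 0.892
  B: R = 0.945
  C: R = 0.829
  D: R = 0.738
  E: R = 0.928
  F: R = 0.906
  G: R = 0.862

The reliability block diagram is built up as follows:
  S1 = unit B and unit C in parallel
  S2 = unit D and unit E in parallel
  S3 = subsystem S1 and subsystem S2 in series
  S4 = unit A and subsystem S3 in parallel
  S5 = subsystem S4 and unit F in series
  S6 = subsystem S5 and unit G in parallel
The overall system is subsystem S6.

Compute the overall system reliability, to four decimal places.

0.9866

Parallel (B and C): 1 − (1 − 0.945000)(1 − 0.829000) = 0.990595
Parallel (D and E): 1 − (1 − 0.738000)(1 − 0.928000) = 0.981136
Series ([0.990595] and [0.981136]): 0.990595 × 0.981136 = 0.971908
Parallel (A and [0.971908]): 1 − (1 − 0.892000)(1 − 0.971908) = 0.996966
Series ([0.996966] and F): 0.996966 × 0.906000 = 0.903251
Parallel ([0.903251] and G): 1 − (1 − 0.903251)(1 − 0.862000) = 0.9866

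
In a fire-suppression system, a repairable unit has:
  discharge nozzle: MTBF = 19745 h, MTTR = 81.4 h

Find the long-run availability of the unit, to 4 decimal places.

A(discharge nozzle) = MTBF/(MTBF+MTTR) = 19745/(19745+81.4) = 0.9959

0.9959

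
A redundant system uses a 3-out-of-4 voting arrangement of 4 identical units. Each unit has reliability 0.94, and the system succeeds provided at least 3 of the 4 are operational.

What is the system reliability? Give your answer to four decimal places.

R = Σ_{i=3}^{4} C(4,i) p^i (1−p)^{4−i} with p = 0.94
C(4,3)·0.94^3·0.06^1 = 0.199340
C(4,4)·0.94^4·0.06^0 = 0.780749
Sum = 0.9801

0.9801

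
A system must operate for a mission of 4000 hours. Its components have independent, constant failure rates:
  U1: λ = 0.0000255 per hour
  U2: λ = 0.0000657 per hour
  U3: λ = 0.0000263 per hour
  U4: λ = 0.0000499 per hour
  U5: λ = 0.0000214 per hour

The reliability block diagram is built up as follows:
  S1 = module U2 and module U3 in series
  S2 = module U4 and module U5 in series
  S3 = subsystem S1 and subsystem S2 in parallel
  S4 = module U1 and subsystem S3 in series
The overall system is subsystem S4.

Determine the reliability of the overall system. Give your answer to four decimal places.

R(U1) = exp(−0.0000255 × 4000) = 0.903030
R(U2) = exp(−0.0000657 × 4000) = 0.768896
R(U3) = exp(−0.0000263 × 4000) = 0.900144
R(U4) = exp(−0.0000499 × 4000) = 0.819058
R(U5) = exp(−0.0000214 × 4000) = 0.917961
Series (U2 and U3): 0.768896 × 0.900144 = 0.692117
Series (U4 and U5): 0.819058 × 0.917961 = 0.751863
Parallel ([0.692117] and [0.751863]): 1 − (1 − 0.692117)(1 − 0.751863) = 0.923603
Series (U1 and [0.923603]): 0.903030 × 0.923603 = 0.8340

0.8340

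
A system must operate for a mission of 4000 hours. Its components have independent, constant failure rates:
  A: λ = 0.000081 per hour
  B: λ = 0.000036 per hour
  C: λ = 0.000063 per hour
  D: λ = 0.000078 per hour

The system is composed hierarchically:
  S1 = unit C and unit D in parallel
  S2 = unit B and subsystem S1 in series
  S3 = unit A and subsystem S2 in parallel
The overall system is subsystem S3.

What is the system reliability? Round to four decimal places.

0.9486

R(A) = exp(−0.000081 × 4000) = 0.723250
R(B) = exp(−0.000036 × 4000) = 0.865888
R(C) = exp(−0.000063 × 4000) = 0.777245
R(D) = exp(−0.000078 × 4000) = 0.731982
Parallel (C and D): 1 − (1 − 0.777245)(1 − 0.731982) = 0.940298
Series (B and [0.940298]): 0.865888 × 0.940298 = 0.814193
Parallel (A and [0.814193]): 1 − (1 − 0.723250)(1 − 0.814193) = 0.9486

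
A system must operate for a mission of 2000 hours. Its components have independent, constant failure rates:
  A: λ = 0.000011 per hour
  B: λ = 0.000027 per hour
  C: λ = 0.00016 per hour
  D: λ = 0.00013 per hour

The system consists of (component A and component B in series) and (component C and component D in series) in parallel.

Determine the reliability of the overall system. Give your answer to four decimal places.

R(A) = exp(−0.000011 × 2000) = 0.978240
R(B) = exp(−0.000027 × 2000) = 0.947432
R(C) = exp(−0.00016 × 2000) = 0.726149
R(D) = exp(−0.00013 × 2000) = 0.771052
Series (A and B): 0.978240 × 0.947432 = 0.926816
Series (C and D): 0.726149 × 0.771052 = 0.559899
Parallel ([0.926816] and [0.559899]): 1 − (1 − 0.926816)(1 − 0.559899) = 0.9678

0.9678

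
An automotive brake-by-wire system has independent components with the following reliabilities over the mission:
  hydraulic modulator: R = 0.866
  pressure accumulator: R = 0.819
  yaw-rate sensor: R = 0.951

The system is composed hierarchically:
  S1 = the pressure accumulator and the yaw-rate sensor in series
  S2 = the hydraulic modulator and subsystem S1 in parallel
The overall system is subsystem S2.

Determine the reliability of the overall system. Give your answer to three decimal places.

0.970

Series (pressure accumulator and yaw-rate sensor): 0.81900 × 0.95100 = 0.77887
Parallel (hydraulic modulator and [0.77887]): 1 − (1 − 0.86600)(1 − 0.77887) = 0.970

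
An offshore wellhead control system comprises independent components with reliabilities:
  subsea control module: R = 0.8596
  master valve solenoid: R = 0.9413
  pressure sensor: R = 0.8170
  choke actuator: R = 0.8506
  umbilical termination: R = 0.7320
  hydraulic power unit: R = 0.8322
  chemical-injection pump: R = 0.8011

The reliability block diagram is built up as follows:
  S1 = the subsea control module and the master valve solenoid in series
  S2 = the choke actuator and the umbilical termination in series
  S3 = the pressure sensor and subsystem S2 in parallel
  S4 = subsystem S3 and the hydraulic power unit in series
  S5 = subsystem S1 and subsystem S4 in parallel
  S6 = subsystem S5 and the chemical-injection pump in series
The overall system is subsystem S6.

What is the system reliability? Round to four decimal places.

0.7667

Series (subsea control module and master valve solenoid): 0.859600 × 0.941300 = 0.809141
Series (choke actuator and umbilical termination): 0.850600 × 0.732000 = 0.622639
Parallel (pressure sensor and [0.622639]): 1 − (1 − 0.817000)(1 − 0.622639) = 0.930943
Series ([0.930943] and hydraulic power unit): 0.930943 × 0.832200 = 0.774731
Parallel ([0.809141] and [0.774731]): 1 − (1 − 0.809141)(1 − 0.774731) = 0.957005
Series ([0.957005] and chemical-injection pump): 0.957005 × 0.801100 = 0.7667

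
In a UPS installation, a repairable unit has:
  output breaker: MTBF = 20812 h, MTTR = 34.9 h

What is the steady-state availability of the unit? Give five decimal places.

0.99833

A(output breaker) = MTBF/(MTBF+MTTR) = 20812/(20812+34.9) = 0.99833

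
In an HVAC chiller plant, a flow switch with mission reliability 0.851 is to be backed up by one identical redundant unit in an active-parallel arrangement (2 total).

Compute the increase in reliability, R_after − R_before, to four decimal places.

R_before = 0.851
R_after = 1 − (1 − 0.851)^2 = 0.9778
ΔR = 0.9778 − 0.851 = 0.1268

0.1268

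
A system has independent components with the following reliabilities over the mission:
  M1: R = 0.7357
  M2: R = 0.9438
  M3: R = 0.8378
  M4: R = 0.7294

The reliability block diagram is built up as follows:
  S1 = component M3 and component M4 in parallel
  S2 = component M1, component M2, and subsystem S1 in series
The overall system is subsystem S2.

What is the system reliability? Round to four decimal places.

Parallel (M3 and M4): 1 − (1 − 0.837800)(1 − 0.729400) = 0.956109
Series (M1, M2, and [0.956109]): 0.735700 × 0.943800 × 0.956109 = 0.6639

0.6639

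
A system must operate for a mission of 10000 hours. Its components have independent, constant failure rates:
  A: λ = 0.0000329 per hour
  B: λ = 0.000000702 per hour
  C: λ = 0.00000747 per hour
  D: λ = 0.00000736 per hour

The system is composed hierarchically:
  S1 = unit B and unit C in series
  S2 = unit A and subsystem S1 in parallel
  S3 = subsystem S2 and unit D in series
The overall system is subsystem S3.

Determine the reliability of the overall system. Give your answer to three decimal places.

0.909

R(A) = exp(−0.0000329 × 10000) = 0.71964
R(B) = exp(−0.000000702 × 10000) = 0.99300
R(C) = exp(−0.00000747 × 10000) = 0.92802
R(D) = exp(−0.00000736 × 10000) = 0.92904
Series (B and C): 0.99300 × 0.92802 = 0.92152
Parallel (A and [0.92152]): 1 − (1 − 0.71964)(1 − 0.92152) = 0.97800
Series ([0.97800] and D): 0.97800 × 0.92904 = 0.909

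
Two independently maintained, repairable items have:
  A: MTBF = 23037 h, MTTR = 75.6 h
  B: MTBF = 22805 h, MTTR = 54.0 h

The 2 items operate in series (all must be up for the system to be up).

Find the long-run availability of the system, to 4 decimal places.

0.9944

A(A) = MTBF/(MTBF+MTTR) = 23037/(23037+75.6) = 0.996729
A(B) = MTBF/(MTBF+MTTR) = 22805/(22805+54.0) = 0.997638
Series availability: 0.996729 × 0.997638 = 0.9944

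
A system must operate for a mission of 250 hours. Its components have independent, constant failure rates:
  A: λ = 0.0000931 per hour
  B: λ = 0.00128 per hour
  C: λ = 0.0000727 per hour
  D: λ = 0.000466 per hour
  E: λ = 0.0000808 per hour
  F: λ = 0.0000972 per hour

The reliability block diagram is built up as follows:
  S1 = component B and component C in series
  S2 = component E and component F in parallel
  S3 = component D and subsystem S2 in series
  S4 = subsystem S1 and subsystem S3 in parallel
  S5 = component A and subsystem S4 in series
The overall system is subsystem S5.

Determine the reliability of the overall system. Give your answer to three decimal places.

0.946

R(A) = exp(−0.0000931 × 250) = 0.97699
R(B) = exp(−0.00128 × 250) = 0.72615
R(C) = exp(−0.0000727 × 250) = 0.98199
R(D) = exp(−0.000466 × 250) = 0.89003
R(E) = exp(−0.0000808 × 250) = 0.98000
R(F) = exp(−0.0000972 × 250) = 0.97599
Series (B and C): 0.72615 × 0.98199 = 0.71307
Parallel (E and F): 1 − (1 − 0.98000)(1 − 0.97599) = 0.99952
Series (D and [0.99952]): 0.89003 × 0.99952 = 0.88960
Parallel ([0.71307] and [0.88960]): 1 − (1 − 0.71307)(1 − 0.88960) = 0.96832
Series (A and [0.96832]): 0.97699 × 0.96832 = 0.946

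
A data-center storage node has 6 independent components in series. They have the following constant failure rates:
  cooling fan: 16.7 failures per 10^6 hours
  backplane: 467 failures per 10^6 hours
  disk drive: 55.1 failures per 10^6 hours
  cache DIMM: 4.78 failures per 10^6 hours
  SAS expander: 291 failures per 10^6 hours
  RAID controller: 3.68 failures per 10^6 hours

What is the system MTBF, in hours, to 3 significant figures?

1190

Series of exponential components: λ_sys = Σ λ_i
λ_sys = 0.0000167 + 0.000467 + 0.0000551 + 0.00000478 + 0.000291 + 0.00000368 = 8.3826e-04 /h
MTBF = 1 / λ_sys = 1190 h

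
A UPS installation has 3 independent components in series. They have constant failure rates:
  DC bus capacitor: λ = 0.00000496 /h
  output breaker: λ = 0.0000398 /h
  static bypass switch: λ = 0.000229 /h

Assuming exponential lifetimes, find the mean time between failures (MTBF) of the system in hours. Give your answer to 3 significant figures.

3650

Series of exponential components: λ_sys = Σ λ_i
λ_sys = 0.00000496 + 0.0000398 + 0.000229 = 2.7376e-04 /h
MTBF = 1 / λ_sys = 3650 h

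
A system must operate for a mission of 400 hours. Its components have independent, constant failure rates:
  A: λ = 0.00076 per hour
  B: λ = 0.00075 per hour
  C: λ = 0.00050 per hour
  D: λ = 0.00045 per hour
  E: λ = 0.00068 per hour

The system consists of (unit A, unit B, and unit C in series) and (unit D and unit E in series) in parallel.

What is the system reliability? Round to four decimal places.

0.7991

R(A) = exp(−0.00076 × 400) = 0.737861
R(B) = exp(−0.00075 × 400) = 0.740818
R(C) = exp(−0.00050 × 400) = 0.818731
R(D) = exp(−0.00045 × 400) = 0.835270
R(E) = exp(−0.00068 × 400) = 0.761854
Series (A, B, and C): 0.737861 × 0.740818 × 0.818731 = 0.447535
Series (D and E): 0.835270 × 0.761854 = 0.636354
Parallel ([0.447535] and [0.636354]): 1 − (1 − 0.447535)(1 − 0.636354) = 0.7991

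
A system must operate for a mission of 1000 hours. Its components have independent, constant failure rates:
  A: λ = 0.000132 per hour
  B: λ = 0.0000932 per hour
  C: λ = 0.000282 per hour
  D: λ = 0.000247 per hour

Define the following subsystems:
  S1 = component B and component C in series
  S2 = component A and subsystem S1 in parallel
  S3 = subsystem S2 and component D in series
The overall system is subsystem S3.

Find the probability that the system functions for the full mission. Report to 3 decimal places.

R(A) = exp(−0.000132 × 1000) = 0.87634
R(B) = exp(−0.0000932 × 1000) = 0.91101
R(C) = exp(−0.000282 × 1000) = 0.75427
R(D) = exp(−0.000247 × 1000) = 0.78114
Series (B and C): 0.91101 × 0.75427 = 0.68715
Parallel (A and [0.68715]): 1 − (1 − 0.87634)(1 − 0.68715) = 0.96131
Series ([0.96131] and D): 0.96131 × 0.78114 = 0.751

0.751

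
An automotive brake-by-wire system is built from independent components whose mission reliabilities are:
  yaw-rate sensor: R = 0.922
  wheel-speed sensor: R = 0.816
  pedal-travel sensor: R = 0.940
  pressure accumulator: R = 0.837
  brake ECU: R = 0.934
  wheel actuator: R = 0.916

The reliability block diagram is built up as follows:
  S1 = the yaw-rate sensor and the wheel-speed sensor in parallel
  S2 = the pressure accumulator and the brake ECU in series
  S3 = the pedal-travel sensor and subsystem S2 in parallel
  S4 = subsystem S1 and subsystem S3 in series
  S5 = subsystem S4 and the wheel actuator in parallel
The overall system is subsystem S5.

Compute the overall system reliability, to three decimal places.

0.998

Parallel (yaw-rate sensor and wheel-speed sensor): 1 − (1 − 0.92200)(1 − 0.81600) = 0.98565
Series (pressure accumulator and brake ECU): 0.83700 × 0.93400 = 0.78176
Parallel (pedal-travel sensor and [0.78176]): 1 − (1 − 0.94000)(1 − 0.78176) = 0.98691
Series ([0.98565] and [0.98691]): 0.98565 × 0.98691 = 0.97275
Parallel ([0.97275] and wheel actuator): 1 − (1 − 0.97275)(1 − 0.91600) = 0.998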